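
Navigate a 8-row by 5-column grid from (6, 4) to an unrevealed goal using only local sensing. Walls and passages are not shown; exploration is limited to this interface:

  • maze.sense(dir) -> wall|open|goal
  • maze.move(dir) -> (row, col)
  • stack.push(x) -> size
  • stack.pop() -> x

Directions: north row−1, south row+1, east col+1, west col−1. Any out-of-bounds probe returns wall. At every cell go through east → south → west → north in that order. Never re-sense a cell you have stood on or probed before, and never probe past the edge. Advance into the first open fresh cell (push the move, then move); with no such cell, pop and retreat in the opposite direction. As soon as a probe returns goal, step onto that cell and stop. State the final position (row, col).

→ maze.sense(dir→south)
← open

→ stack.push(x→south)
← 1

→ maze.move(dir→south)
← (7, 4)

→ maze.sense(dir→west)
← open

→ stack.push(x→west)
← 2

→ maze.move(dir→west)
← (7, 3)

→ maze.sense(dir→west)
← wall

→ maze.sense(dir→north)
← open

→ stack.push(x→north)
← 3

→ maze.move(dir→north)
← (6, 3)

→ maze.sense(dir→west)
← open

→ stack.push(x→west)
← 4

→ maze.move(dir→west)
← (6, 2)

→ maze.sense(dir→west)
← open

→ stack.push(x→west)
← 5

→ maze.move(dir→west)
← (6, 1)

→ maze.sense(dir→south)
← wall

→ maze.sense(dir→west)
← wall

→ maze.sense(dir→north)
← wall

→ stack.pop()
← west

→ maze.move(dir→east)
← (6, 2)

→ maze.sense(dir→north)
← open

→ stack.push(x→north)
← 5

→ maze.move(dir→north)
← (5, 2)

→ maze.sense(dir→east)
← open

→ stack.push(x→east)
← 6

→ maze.move(dir→east)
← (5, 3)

→ maze.sense(dir→east)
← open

→ stack.push(x→east)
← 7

→ maze.move(dir→east)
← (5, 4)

→ maze.sense(dir→north)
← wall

→ stack.pop()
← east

→ maze.move(dir→west)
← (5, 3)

→ maze.sense(dir→north)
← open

→ stack.push(x→north)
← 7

→ maze.move(dir→north)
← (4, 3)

→ maze.sense(dir→west)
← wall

→ maze.sense(dir→north)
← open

→ stack.push(x→north)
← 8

→ maze.move(dir→north)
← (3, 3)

→ maze.sense(dir→east)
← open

→ stack.push(x→east)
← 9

→ maze.move(dir→east)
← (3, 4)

→ maze.sense(dir→north)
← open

→ stack.push(x→north)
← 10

→ maze.move(dir→north)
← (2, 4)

→ maze.sense(dir→west)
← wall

→ maze.sense(dir→north)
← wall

→ stack.pop()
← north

→ maze.move(dir→south)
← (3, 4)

→ stack.pop()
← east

→ maze.move(dir→west)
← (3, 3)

→ maze.sense(dir→west)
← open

→ stack.push(x→west)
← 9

→ maze.move(dir→west)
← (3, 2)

→ maze.sense(dir→west)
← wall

→ maze.sense(dir→north)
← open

→ stack.push(x→north)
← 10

→ maze.move(dir→north)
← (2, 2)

→ maze.sense(dir→west)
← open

→ stack.push(x→west)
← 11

→ maze.move(dir→west)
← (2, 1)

→ maze.sense(dir→west)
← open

→ stack.push(x→west)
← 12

→ maze.move(dir→west)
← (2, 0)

→ maze.sense(dir→south)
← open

→ stack.push(x→south)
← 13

→ maze.move(dir→south)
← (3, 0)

→ maze.sense(dir→south)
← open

→ stack.push(x→south)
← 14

→ maze.move(dir→south)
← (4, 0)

→ maze.sense(dir→east)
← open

→ stack.push(x→east)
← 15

→ maze.move(dir→east)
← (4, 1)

→ stack.pop()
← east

→ maze.move(dir→west)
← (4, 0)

→ maze.sense(dir→south)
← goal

→ maze.move(dir→south)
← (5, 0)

Answer: (5, 0)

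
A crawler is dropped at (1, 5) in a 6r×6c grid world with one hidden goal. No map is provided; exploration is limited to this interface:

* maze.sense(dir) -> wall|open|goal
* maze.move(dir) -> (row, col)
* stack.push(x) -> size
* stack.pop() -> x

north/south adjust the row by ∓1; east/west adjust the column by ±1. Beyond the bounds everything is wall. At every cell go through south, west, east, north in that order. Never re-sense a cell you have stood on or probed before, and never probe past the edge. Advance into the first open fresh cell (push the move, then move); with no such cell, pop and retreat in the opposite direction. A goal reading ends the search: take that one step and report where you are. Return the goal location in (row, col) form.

> maze.sense south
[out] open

> stack.push south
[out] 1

> maze.move south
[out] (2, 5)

> maze.sense south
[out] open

> stack.push south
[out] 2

> maze.move south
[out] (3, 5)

> maze.sense south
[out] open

> stack.push south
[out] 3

> maze.move south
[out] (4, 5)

> maze.sense south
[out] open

> stack.push south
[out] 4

> maze.move south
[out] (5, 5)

> maze.sense west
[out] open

> stack.push west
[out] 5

> maze.move west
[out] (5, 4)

> maze.sense west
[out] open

> stack.push west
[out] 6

> maze.move west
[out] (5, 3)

> maze.sense west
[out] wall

> maze.sense north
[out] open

> stack.push north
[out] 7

> maze.move north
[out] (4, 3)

> maze.sense west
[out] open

> stack.push west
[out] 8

> maze.move west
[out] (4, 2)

> maze.sense west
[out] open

> stack.push west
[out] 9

> maze.move west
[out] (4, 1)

> maze.sense south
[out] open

> stack.push south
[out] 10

> maze.move south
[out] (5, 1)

> maze.sense west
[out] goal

> maze.move west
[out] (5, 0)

Answer: (5, 0)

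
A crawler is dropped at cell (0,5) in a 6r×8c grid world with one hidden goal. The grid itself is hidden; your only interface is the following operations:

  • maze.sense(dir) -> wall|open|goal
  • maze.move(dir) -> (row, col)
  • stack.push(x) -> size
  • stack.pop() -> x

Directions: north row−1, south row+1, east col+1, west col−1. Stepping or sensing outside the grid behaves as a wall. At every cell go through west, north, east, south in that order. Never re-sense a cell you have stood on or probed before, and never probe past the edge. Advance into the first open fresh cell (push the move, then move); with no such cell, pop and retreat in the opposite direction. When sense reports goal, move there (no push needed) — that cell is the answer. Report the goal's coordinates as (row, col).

Then sense on dir→west, yielding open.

Then push on x→west, which returns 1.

I run move on dir→west, which returns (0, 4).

Invoking sense on dir→west, : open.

I invoke push on x→west, → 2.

I try move on dir→west, : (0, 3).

I run sense on dir→west, giving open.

I try push on x→west, and see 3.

I run move on dir→west, and see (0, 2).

Using sense on dir→west, and get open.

I run push on x→west, — result: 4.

I call move on dir→west, giving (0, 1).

Then sense on dir→west, — result: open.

I call push on x→west, → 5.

I invoke move on dir→west, giving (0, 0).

Invoking sense on dir→south, and observe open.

I try push on x→south, which returns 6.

Using move on dir→south, and get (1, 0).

Calling sense on dir→east, giving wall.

I invoke sense on dir→south, : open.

Invoking push on x→south, yielding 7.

I invoke move on dir→south, yielding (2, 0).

I run sense on dir→east, — result: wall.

Invoking sense on dir→south, and observe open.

Calling push on x→south, yielding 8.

I run move on dir→south, and get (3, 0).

Invoking sense on dir→east, yielding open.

I try push on x→east, and see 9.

I invoke move on dir→east, — result: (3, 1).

Now I run sense on dir→east, — result: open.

I run push on x→east, which returns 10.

I use move on dir→east, and get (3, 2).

Using sense on dir→north, — result: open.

I run push on x→north, — result: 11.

Then move on dir→north, — result: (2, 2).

Invoking sense on dir→north, yielding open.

Calling push on x→north, giving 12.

Using move on dir→north, and see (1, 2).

I try sense on dir→east, — result: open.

I invoke push on x→east, which returns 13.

Then move on dir→east, and see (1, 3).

I run sense on dir→east, : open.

Invoking push on x→east, which returns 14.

I try move on dir→east, → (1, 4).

I call sense on dir→east, giving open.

I run push on x→east, giving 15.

Then move on dir→east, which returns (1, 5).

Then sense on dir→east, yielding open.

Then push on x→east, — result: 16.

I use move on dir→east, → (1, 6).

Calling sense on dir→north, which returns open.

I try push on x→north, and see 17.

Next I call move on dir→north, : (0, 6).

I invoke sense on dir→east, — result: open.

I invoke push on x→east, — result: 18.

I use move on dir→east, and get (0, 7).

Calling sense on dir→south, and see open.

Invoking push on x→south, and see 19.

Now I run move on dir→south, → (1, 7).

Invoking sense on dir→south, : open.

Next I call push on x→south, — result: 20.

Invoking move on dir→south, — result: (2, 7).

Calling sense on dir→west, and observe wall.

I use sense on dir→south, yielding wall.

I run pop, : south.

I run move on dir→north, : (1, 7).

Next I call pop(), and observe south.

Using move on dir→north, and get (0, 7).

Next I call pop(), which returns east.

Using move on dir→west, and observe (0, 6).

Next I call pop, and observe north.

I invoke move on dir→south, and see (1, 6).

Now I run pop(), : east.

Next I call move on dir→west, and see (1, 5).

Now I run sense on dir→south, which returns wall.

I call pop(), giving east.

Now I run move on dir→west, → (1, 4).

Invoking sense on dir→south, and observe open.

Using push on x→south, which returns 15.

Now I run move on dir→south, which returns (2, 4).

Then sense on dir→west, and see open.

I call push on x→west, — result: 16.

I use move on dir→west, giving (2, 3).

Calling sense on dir→south, → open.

I try push on x→south, — result: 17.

I run move on dir→south, and see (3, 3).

Using sense on dir→east, giving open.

I run push on x→east, giving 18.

Now I run move on dir→east, and observe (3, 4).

Calling sense on dir→east, : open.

Then push on x→east, and get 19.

I invoke move on dir→east, yielding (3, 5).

I try sense on dir→east, and observe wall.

I use sense on dir→south, — result: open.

Then push on x→south, which returns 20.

Using move on dir→south, : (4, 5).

I run sense on dir→west, and see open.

Using push on x→west, which returns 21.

Now I run move on dir→west, yielding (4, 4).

Next I call sense on dir→west, and observe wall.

Calling sense on dir→south, giving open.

I run push on x→south, and see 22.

I use move on dir→south, which returns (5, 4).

Next I call sense on dir→west, and observe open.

Calling push on x→west, → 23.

I use move on dir→west, → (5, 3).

I run sense on dir→west, — result: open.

Calling push on x→west, which returns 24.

Then move on dir→west, : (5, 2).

Invoking sense on dir→west, and see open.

Now I run push on x→west, yielding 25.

Invoking move on dir→west, yielding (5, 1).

Now I run sense on dir→west, — result: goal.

I use move on dir→west, — result: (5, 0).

Answer: (5, 0)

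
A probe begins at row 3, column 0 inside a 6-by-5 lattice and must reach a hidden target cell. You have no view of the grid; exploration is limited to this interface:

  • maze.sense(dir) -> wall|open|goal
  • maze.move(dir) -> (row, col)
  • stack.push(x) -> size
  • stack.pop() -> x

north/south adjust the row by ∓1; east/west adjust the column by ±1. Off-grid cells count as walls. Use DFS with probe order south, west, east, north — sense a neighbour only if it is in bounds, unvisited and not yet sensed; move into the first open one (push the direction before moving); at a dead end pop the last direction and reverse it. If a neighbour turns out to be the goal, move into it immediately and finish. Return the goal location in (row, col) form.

-> maze.sense(dir: south)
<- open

-> stack.push(x: south)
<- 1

-> maze.move(dir: south)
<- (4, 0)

-> maze.sense(dir: south)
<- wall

-> maze.sense(dir: east)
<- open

-> stack.push(x: east)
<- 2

-> maze.move(dir: east)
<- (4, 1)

-> maze.sense(dir: south)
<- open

-> stack.push(x: south)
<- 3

-> maze.move(dir: south)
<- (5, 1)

-> maze.sense(dir: east)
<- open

-> stack.push(x: east)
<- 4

-> maze.move(dir: east)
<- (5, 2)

-> maze.sense(dir: east)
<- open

-> stack.push(x: east)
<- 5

-> maze.move(dir: east)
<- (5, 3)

-> maze.sense(dir: east)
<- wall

-> maze.sense(dir: north)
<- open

-> stack.push(x: north)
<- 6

-> maze.move(dir: north)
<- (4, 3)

-> maze.sense(dir: west)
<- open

-> stack.push(x: west)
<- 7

-> maze.move(dir: west)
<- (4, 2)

-> maze.sense(dir: north)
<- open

-> stack.push(x: north)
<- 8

-> maze.move(dir: north)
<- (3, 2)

-> maze.sense(dir: west)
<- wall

-> maze.sense(dir: east)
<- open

-> stack.push(x: east)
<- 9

-> maze.move(dir: east)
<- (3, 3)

-> maze.sense(dir: east)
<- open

-> stack.push(x: east)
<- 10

-> maze.move(dir: east)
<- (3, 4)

-> maze.sense(dir: south)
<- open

-> stack.push(x: south)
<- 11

-> maze.move(dir: south)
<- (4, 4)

-> stack.pop()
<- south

-> maze.move(dir: north)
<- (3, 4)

-> maze.sense(dir: north)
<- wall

-> stack.pop()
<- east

-> maze.move(dir: west)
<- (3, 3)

-> maze.sense(dir: north)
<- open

-> stack.push(x: north)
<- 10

-> maze.move(dir: north)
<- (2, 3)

-> maze.sense(dir: west)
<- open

-> stack.push(x: west)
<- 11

-> maze.move(dir: west)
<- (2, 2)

-> maze.sense(dir: west)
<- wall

-> maze.sense(dir: north)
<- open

-> stack.push(x: north)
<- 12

-> maze.move(dir: north)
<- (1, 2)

-> maze.sense(dir: west)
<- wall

-> maze.sense(dir: east)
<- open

-> stack.push(x: east)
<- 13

-> maze.move(dir: east)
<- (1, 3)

-> maze.sense(dir: east)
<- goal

-> maze.move(dir: east)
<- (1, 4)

Answer: (1, 4)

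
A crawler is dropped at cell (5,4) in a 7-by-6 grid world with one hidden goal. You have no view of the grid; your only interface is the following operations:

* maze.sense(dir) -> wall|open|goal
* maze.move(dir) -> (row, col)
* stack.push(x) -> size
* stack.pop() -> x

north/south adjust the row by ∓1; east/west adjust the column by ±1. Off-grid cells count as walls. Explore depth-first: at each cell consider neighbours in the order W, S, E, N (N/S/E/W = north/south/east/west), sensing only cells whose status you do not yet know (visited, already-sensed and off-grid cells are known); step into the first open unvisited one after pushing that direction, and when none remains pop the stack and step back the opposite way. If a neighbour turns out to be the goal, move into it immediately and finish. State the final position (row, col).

[in] maze.sense west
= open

[in] stack.push west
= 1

[in] maze.move west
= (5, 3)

[in] maze.sense west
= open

[in] stack.push west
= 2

[in] maze.move west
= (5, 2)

[in] maze.sense west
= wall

[in] maze.sense south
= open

[in] stack.push south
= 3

[in] maze.move south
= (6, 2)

[in] maze.sense west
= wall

[in] maze.sense east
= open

[in] stack.push east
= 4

[in] maze.move east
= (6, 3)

[in] maze.sense east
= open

[in] stack.push east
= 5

[in] maze.move east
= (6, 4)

[in] maze.sense east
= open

[in] stack.push east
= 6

[in] maze.move east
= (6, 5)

[in] maze.sense north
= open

[in] stack.push north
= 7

[in] maze.move north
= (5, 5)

[in] maze.sense north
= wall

[in] stack.pop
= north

[in] maze.move south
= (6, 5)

[in] stack.pop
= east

[in] maze.move west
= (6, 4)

[in] stack.pop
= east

[in] maze.move west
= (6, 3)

[in] stack.pop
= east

[in] maze.move west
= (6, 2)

[in] stack.pop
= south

[in] maze.move north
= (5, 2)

[in] maze.sense north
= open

[in] stack.push north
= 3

[in] maze.move north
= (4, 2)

[in] maze.sense west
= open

[in] stack.push west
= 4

[in] maze.move west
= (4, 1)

[in] maze.sense west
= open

[in] stack.push west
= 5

[in] maze.move west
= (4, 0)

[in] maze.sense south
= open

[in] stack.push south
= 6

[in] maze.move south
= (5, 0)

[in] maze.sense south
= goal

[in] maze.move south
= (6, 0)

Answer: (6, 0)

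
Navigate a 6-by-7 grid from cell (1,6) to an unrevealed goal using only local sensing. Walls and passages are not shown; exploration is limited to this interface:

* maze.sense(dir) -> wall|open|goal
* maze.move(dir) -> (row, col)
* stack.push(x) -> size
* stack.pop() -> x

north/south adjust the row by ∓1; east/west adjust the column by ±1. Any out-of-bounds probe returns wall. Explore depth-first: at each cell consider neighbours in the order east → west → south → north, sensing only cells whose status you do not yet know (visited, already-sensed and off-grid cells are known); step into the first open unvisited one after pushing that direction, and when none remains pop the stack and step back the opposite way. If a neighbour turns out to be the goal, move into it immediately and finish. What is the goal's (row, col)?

> maze.sense dir→west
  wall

> maze.sense dir→south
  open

> stack.push x→south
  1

> maze.move dir→south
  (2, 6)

> maze.sense dir→west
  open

> stack.push x→west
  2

> maze.move dir→west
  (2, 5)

> maze.sense dir→west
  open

> stack.push x→west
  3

> maze.move dir→west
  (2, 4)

> maze.sense dir→west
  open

> stack.push x→west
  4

> maze.move dir→west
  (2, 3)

> maze.sense dir→west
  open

> stack.push x→west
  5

> maze.move dir→west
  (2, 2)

> maze.sense dir→west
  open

> stack.push x→west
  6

> maze.move dir→west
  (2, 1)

> maze.sense dir→west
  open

> stack.push x→west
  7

> maze.move dir→west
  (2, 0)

> maze.sense dir→south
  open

> stack.push x→south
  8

> maze.move dir→south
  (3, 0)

> maze.sense dir→east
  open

> stack.push x→east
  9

> maze.move dir→east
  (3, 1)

> maze.sense dir→east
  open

> stack.push x→east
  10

> maze.move dir→east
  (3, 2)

> maze.sense dir→east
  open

> stack.push x→east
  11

> maze.move dir→east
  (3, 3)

> maze.sense dir→east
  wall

> maze.sense dir→south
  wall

> stack.pop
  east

> maze.move dir→west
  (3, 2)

> maze.sense dir→south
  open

> stack.push x→south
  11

> maze.move dir→south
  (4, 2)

> maze.sense dir→west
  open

> stack.push x→west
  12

> maze.move dir→west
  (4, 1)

> maze.sense dir→west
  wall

> maze.sense dir→south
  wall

> stack.pop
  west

> maze.move dir→east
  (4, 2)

> maze.sense dir→south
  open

> stack.push x→south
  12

> maze.move dir→south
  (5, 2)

> maze.sense dir→east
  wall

> stack.pop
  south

> maze.move dir→north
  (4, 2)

> stack.pop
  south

> maze.move dir→north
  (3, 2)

> stack.pop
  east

> maze.move dir→west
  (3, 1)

> stack.pop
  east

> maze.move dir→west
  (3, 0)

> stack.pop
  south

> maze.move dir→north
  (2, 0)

> maze.sense dir→north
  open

> stack.push x→north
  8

> maze.move dir→north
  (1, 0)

> maze.sense dir→east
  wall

> maze.sense dir→north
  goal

> maze.move dir→north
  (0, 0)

Answer: (0, 0)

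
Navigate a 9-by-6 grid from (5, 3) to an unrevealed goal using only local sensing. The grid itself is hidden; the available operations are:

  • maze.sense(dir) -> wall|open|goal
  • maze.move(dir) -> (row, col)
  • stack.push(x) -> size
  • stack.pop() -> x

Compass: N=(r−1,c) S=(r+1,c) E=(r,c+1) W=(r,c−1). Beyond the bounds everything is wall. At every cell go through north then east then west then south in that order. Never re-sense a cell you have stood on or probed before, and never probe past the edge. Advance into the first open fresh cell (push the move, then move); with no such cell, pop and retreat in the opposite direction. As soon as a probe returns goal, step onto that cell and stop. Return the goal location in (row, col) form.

·→ maze.sense(dir='north')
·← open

·→ stack.push(x='north')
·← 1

·→ maze.move(dir='north')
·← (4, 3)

·→ maze.sense(dir='north')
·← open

·→ stack.push(x='north')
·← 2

·→ maze.move(dir='north')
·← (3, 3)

·→ maze.sense(dir='north')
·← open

·→ stack.push(x='north')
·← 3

·→ maze.move(dir='north')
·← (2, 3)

·→ maze.sense(dir='north')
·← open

·→ stack.push(x='north')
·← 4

·→ maze.move(dir='north')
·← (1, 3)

·→ maze.sense(dir='north')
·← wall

·→ maze.sense(dir='east')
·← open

·→ stack.push(x='east')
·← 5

·→ maze.move(dir='east')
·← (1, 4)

·→ maze.sense(dir='north')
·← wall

·→ maze.sense(dir='east')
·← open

·→ stack.push(x='east')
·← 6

·→ maze.move(dir='east')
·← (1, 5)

·→ maze.sense(dir='north')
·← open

·→ stack.push(x='north')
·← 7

·→ maze.move(dir='north')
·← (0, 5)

·→ stack.pop()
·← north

·→ maze.move(dir='south')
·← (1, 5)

·→ maze.sense(dir='south')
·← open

·→ stack.push(x='south')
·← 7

·→ maze.move(dir='south')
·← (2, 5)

·→ maze.sense(dir='west')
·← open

·→ stack.push(x='west')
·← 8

·→ maze.move(dir='west')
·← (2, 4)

·→ maze.sense(dir='south')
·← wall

·→ stack.pop()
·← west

·→ maze.move(dir='east')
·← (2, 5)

·→ maze.sense(dir='south')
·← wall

·→ stack.pop()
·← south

·→ maze.move(dir='north')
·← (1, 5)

·→ stack.pop()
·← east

·→ maze.move(dir='west')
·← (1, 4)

·→ stack.pop()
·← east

·→ maze.move(dir='west')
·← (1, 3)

·→ maze.sense(dir='west')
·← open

·→ stack.push(x='west')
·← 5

·→ maze.move(dir='west')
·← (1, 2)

·→ maze.sense(dir='north')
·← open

·→ stack.push(x='north')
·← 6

·→ maze.move(dir='north')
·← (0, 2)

·→ maze.sense(dir='west')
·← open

·→ stack.push(x='west')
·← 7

·→ maze.move(dir='west')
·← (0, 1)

·→ maze.sense(dir='west')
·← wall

·→ maze.sense(dir='south')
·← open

·→ stack.push(x='south')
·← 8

·→ maze.move(dir='south')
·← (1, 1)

·→ maze.sense(dir='west')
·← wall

·→ maze.sense(dir='south')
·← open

·→ stack.push(x='south')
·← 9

·→ maze.move(dir='south')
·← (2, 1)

·→ maze.sense(dir='east')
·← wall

·→ maze.sense(dir='west')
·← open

·→ stack.push(x='west')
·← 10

·→ maze.move(dir='west')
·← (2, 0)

·→ maze.sense(dir='south')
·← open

·→ stack.push(x='south')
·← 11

·→ maze.move(dir='south')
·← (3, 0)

·→ maze.sense(dir='east')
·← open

·→ stack.push(x='east')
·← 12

·→ maze.move(dir='east')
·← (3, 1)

·→ maze.sense(dir='east')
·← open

·→ stack.push(x='east')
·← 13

·→ maze.move(dir='east')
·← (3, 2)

·→ maze.sense(dir='south')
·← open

·→ stack.push(x='south')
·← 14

·→ maze.move(dir='south')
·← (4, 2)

·→ maze.sense(dir='west')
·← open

·→ stack.push(x='west')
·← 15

·→ maze.move(dir='west')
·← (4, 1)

·→ maze.sense(dir='west')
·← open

·→ stack.push(x='west')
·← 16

·→ maze.move(dir='west')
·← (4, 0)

·→ maze.sense(dir='south')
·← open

·→ stack.push(x='south')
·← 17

·→ maze.move(dir='south')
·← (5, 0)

·→ maze.sense(dir='east')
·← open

·→ stack.push(x='east')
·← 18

·→ maze.move(dir='east')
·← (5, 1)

·→ maze.sense(dir='east')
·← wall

·→ maze.sense(dir='south')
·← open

·→ stack.push(x='south')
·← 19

·→ maze.move(dir='south')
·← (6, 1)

·→ maze.sense(dir='east')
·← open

·→ stack.push(x='east')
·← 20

·→ maze.move(dir='east')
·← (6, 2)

·→ maze.sense(dir='east')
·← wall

·→ maze.sense(dir='south')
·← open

·→ stack.push(x='south')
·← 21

·→ maze.move(dir='south')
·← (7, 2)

·→ maze.sense(dir='east')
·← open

·→ stack.push(x='east')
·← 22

·→ maze.move(dir='east')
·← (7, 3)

·→ maze.sense(dir='east')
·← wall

·→ maze.sense(dir='south')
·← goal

·→ maze.move(dir='south')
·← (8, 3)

Answer: (8, 3)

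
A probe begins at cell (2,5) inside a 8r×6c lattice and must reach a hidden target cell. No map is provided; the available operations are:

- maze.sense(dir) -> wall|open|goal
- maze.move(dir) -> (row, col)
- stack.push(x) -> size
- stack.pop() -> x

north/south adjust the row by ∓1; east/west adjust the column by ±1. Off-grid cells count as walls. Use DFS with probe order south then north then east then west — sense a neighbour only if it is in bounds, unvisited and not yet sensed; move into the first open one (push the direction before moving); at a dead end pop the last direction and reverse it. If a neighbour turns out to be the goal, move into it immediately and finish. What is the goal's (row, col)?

>> maze.sense(dir='south')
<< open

>> stack.push(x='south')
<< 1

>> maze.move(dir='south')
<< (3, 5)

>> maze.sense(dir='south')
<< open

>> stack.push(x='south')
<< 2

>> maze.move(dir='south')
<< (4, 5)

>> maze.sense(dir='south')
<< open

>> stack.push(x='south')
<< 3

>> maze.move(dir='south')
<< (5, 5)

>> maze.sense(dir='south')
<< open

>> stack.push(x='south')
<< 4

>> maze.move(dir='south')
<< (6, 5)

>> maze.sense(dir='south')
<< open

>> stack.push(x='south')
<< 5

>> maze.move(dir='south')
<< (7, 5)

>> maze.sense(dir='west')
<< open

>> stack.push(x='west')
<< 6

>> maze.move(dir='west')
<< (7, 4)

>> maze.sense(dir='north')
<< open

>> stack.push(x='north')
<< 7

>> maze.move(dir='north')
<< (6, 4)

>> maze.sense(dir='north')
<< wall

>> maze.sense(dir='west')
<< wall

>> stack.pop()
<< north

>> maze.move(dir='south')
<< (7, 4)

>> maze.sense(dir='west')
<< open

>> stack.push(x='west')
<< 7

>> maze.move(dir='west')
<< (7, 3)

>> maze.sense(dir='west')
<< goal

>> maze.move(dir='west')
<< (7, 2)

Answer: (7, 2)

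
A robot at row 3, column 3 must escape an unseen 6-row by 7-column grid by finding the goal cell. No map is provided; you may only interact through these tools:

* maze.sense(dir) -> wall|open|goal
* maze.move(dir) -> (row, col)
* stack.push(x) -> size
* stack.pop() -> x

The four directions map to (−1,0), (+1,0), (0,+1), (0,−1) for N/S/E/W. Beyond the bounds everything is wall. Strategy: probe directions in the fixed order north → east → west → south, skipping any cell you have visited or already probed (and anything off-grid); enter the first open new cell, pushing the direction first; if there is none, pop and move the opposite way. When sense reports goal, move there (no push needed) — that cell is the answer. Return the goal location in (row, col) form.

> maze.sense dir=north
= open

> stack.push x=north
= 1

> maze.move dir=north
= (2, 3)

> maze.sense dir=north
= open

> stack.push x=north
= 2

> maze.move dir=north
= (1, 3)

> maze.sense dir=north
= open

> stack.push x=north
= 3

> maze.move dir=north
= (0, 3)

> maze.sense dir=east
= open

> stack.push x=east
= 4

> maze.move dir=east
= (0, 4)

> maze.sense dir=east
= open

> stack.push x=east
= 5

> maze.move dir=east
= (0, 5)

> maze.sense dir=east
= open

> stack.push x=east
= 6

> maze.move dir=east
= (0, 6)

> maze.sense dir=south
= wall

> stack.pop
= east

> maze.move dir=west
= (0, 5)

> maze.sense dir=south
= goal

> maze.move dir=south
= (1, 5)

Answer: (1, 5)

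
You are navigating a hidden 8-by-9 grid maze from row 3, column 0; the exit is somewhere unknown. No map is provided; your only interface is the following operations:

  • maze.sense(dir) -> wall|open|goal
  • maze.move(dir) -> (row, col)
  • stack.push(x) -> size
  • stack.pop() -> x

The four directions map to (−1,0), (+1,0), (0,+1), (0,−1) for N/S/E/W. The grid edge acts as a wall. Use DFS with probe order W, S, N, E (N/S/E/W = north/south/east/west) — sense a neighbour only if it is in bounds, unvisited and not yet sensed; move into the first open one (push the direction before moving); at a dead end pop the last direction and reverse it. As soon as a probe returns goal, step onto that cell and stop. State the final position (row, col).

==> sense(dir→south)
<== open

==> push(x→south)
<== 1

==> move(dir→south)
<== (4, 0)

==> sense(dir→south)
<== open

==> push(x→south)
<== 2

==> move(dir→south)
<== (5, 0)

==> sense(dir→south)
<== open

==> push(x→south)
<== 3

==> move(dir→south)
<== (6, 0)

==> sense(dir→south)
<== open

==> push(x→south)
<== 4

==> move(dir→south)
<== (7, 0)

==> sense(dir→east)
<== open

==> push(x→east)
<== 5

==> move(dir→east)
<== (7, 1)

==> sense(dir→north)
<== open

==> push(x→north)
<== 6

==> move(dir→north)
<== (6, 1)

==> sense(dir→north)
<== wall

==> sense(dir→east)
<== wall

==> pop()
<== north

==> move(dir→south)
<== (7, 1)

==> sense(dir→east)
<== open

==> push(x→east)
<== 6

==> move(dir→east)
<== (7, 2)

==> sense(dir→east)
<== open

==> push(x→east)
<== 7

==> move(dir→east)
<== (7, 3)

==> sense(dir→north)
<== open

==> push(x→north)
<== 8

==> move(dir→north)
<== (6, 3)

==> sense(dir→north)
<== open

==> push(x→north)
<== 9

==> move(dir→north)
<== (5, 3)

==> sense(dir→west)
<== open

==> push(x→west)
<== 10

==> move(dir→west)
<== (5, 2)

==> sense(dir→north)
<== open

==> push(x→north)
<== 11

==> move(dir→north)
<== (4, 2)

==> sense(dir→west)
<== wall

==> sense(dir→north)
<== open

==> push(x→north)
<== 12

==> move(dir→north)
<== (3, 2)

==> sense(dir→west)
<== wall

==> sense(dir→north)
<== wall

==> sense(dir→east)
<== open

==> push(x→east)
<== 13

==> move(dir→east)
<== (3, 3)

==> sense(dir→south)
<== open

==> push(x→south)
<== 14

==> move(dir→south)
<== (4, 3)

==> sense(dir→east)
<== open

==> push(x→east)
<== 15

==> move(dir→east)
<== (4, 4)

==> sense(dir→south)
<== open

==> push(x→south)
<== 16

==> move(dir→south)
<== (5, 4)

==> sense(dir→south)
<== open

==> push(x→south)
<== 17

==> move(dir→south)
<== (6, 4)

==> sense(dir→south)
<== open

==> push(x→south)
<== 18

==> move(dir→south)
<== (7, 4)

==> sense(dir→east)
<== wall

==> pop()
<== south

==> move(dir→north)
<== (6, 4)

==> sense(dir→east)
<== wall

==> pop()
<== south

==> move(dir→north)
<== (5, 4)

==> sense(dir→east)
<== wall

==> pop()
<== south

==> move(dir→north)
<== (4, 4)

==> sense(dir→north)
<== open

==> push(x→north)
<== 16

==> move(dir→north)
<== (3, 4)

==> sense(dir→north)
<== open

==> push(x→north)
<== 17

==> move(dir→north)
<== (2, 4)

==> sense(dir→west)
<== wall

==> sense(dir→north)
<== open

==> push(x→north)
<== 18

==> move(dir→north)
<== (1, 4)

==> sense(dir→west)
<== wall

==> sense(dir→north)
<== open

==> push(x→north)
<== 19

==> move(dir→north)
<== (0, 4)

==> sense(dir→west)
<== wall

==> sense(dir→east)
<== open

==> push(x→east)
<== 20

==> move(dir→east)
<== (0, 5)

==> sense(dir→south)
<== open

==> push(x→south)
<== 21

==> move(dir→south)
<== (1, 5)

==> sense(dir→south)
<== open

==> push(x→south)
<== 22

==> move(dir→south)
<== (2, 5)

==> sense(dir→south)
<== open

==> push(x→south)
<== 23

==> move(dir→south)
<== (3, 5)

==> sense(dir→south)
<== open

==> push(x→south)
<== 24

==> move(dir→south)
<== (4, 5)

==> sense(dir→east)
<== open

==> push(x→east)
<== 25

==> move(dir→east)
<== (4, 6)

==> sense(dir→south)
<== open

==> push(x→south)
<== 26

==> move(dir→south)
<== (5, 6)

==> sense(dir→south)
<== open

==> push(x→south)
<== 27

==> move(dir→south)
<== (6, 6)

==> sense(dir→south)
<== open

==> push(x→south)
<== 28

==> move(dir→south)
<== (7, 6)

==> sense(dir→east)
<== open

==> push(x→east)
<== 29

==> move(dir→east)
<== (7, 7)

==> sense(dir→north)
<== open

==> push(x→north)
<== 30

==> move(dir→north)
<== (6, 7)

==> sense(dir→north)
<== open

==> push(x→north)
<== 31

==> move(dir→north)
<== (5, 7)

==> sense(dir→north)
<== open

==> push(x→north)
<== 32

==> move(dir→north)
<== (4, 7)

==> sense(dir→north)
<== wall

==> sense(dir→east)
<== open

==> push(x→east)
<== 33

==> move(dir→east)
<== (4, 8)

==> sense(dir→south)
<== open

==> push(x→south)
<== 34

==> move(dir→south)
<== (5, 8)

==> sense(dir→south)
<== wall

==> pop()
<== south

==> move(dir→north)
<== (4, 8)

==> sense(dir→north)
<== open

==> push(x→north)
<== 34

==> move(dir→north)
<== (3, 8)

==> sense(dir→north)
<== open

==> push(x→north)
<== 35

==> move(dir→north)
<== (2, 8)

==> sense(dir→west)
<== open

==> push(x→west)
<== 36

==> move(dir→west)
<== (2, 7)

==> sense(dir→west)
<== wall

==> sense(dir→north)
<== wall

==> pop()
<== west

==> move(dir→east)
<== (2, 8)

==> sense(dir→north)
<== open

==> push(x→north)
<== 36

==> move(dir→north)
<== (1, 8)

==> sense(dir→north)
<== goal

==> move(dir→north)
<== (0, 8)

Answer: (0, 8)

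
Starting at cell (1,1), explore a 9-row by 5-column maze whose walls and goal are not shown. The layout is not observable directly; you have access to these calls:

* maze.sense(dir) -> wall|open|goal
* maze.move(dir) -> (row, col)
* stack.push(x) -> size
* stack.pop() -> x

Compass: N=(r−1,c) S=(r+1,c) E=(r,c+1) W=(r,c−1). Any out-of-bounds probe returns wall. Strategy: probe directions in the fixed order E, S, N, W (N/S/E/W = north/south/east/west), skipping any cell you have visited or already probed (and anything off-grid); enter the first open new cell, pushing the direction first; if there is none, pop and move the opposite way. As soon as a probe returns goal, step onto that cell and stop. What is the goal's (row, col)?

! 1. maze.sense(dir→east) : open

! 2. stack.push(x→east) : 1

! 3. maze.move(dir→east) : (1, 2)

! 4. maze.sense(dir→east) : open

! 5. stack.push(x→east) : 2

! 6. maze.move(dir→east) : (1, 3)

! 7. maze.sense(dir→east) : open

! 8. stack.push(x→east) : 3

! 9. maze.move(dir→east) : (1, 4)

! 10. maze.sense(dir→south) : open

! 11. stack.push(x→south) : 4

! 12. maze.move(dir→south) : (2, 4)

! 13. maze.sense(dir→south) : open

! 14. stack.push(x→south) : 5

! 15. maze.move(dir→south) : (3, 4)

! 16. maze.sense(dir→south) : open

! 17. stack.push(x→south) : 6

! 18. maze.move(dir→south) : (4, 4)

! 19. maze.sense(dir→south) : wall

! 20. maze.sense(dir→west) : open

! 21. stack.push(x→west) : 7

! 22. maze.move(dir→west) : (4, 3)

! 23. maze.sense(dir→south) : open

! 24. stack.push(x→south) : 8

! 25. maze.move(dir→south) : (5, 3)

! 26. maze.sense(dir→south) : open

! 27. stack.push(x→south) : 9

! 28. maze.move(dir→south) : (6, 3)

! 29. maze.sense(dir→east) : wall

! 30. maze.sense(dir→south) : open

! 31. stack.push(x→south) : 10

! 32. maze.move(dir→south) : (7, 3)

! 33. maze.sense(dir→east) : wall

! 34. maze.sense(dir→south) : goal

! 35. maze.move(dir→south) : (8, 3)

Answer: (8, 3)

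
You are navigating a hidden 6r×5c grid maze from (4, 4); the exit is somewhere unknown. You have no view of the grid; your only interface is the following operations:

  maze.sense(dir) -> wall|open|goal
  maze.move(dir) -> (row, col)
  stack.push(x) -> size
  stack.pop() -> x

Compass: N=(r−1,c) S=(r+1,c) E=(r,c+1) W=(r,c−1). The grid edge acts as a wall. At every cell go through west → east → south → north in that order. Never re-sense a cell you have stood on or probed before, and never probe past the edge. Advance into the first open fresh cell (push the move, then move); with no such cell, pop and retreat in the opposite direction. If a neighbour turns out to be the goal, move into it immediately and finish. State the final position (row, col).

-- sense(dir='west') -> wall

-- sense(dir='south') -> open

-- push(x='south') -> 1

-- move(dir='south') -> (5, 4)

-- sense(dir='west') -> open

-- push(x='west') -> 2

-- move(dir='west') -> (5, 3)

-- sense(dir='west') -> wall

-- pop() -> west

-- move(dir='east') -> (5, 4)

-- pop() -> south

-- move(dir='north') -> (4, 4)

-- sense(dir='north') -> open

-- push(x='north') -> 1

-- move(dir='north') -> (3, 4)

-- sense(dir='west') -> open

-- push(x='west') -> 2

-- move(dir='west') -> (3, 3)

-- sense(dir='west') -> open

-- push(x='west') -> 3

-- move(dir='west') -> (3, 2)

-- sense(dir='west') -> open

-- push(x='west') -> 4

-- move(dir='west') -> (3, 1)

-- sense(dir='west') -> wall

-- sense(dir='south') -> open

-- push(x='south') -> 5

-- move(dir='south') -> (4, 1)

-- sense(dir='west') -> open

-- push(x='west') -> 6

-- move(dir='west') -> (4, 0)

-- sense(dir='south') -> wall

-- pop() -> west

-- move(dir='east') -> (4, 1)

-- sense(dir='east') -> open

-- push(x='east') -> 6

-- move(dir='east') -> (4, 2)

-- pop() -> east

-- move(dir='west') -> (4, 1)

-- sense(dir='south') -> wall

-- pop() -> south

-- move(dir='north') -> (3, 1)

-- sense(dir='north') -> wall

-- pop() -> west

-- move(dir='east') -> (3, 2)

-- sense(dir='north') -> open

-- push(x='north') -> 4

-- move(dir='north') -> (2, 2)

-- sense(dir='east') -> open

-- push(x='east') -> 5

-- move(dir='east') -> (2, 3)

-- sense(dir='east') -> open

-- push(x='east') -> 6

-- move(dir='east') -> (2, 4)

-- sense(dir='north') -> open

-- push(x='north') -> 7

-- move(dir='north') -> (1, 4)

-- sense(dir='west') -> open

-- push(x='west') -> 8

-- move(dir='west') -> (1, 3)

-- sense(dir='west') -> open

-- push(x='west') -> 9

-- move(dir='west') -> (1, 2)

-- sense(dir='west') -> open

-- push(x='west') -> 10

-- move(dir='west') -> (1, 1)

-- sense(dir='west') -> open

-- push(x='west') -> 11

-- move(dir='west') -> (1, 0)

-- sense(dir='south') -> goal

-- move(dir='south') -> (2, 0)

Answer: (2, 0)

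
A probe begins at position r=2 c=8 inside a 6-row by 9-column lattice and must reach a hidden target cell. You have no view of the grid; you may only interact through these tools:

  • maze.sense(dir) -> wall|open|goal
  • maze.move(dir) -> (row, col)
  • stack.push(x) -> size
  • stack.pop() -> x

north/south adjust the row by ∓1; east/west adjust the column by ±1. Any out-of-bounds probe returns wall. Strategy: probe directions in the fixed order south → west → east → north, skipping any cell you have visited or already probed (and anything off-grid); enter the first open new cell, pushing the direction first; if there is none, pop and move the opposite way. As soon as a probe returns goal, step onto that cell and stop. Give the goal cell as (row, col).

Act: sense[dir: south]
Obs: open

Act: push[x: south]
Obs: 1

Act: move[dir: south]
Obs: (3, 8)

Act: sense[dir: south]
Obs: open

Act: push[x: south]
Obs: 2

Act: move[dir: south]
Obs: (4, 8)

Act: sense[dir: south]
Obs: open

Act: push[x: south]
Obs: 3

Act: move[dir: south]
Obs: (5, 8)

Act: sense[dir: west]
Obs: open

Act: push[x: west]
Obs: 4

Act: move[dir: west]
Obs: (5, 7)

Act: sense[dir: west]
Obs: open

Act: push[x: west]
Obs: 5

Act: move[dir: west]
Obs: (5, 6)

Act: sense[dir: west]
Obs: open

Act: push[x: west]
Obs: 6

Act: move[dir: west]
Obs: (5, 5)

Act: sense[dir: west]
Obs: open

Act: push[x: west]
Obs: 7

Act: move[dir: west]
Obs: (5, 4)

Act: sense[dir: west]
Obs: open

Act: push[x: west]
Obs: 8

Act: move[dir: west]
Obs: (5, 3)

Act: sense[dir: west]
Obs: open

Act: push[x: west]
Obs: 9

Act: move[dir: west]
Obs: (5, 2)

Act: sense[dir: west]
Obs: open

Act: push[x: west]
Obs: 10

Act: move[dir: west]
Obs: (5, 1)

Act: sense[dir: west]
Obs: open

Act: push[x: west]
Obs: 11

Act: move[dir: west]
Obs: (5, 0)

Act: sense[dir: north]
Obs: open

Act: push[x: north]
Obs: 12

Act: move[dir: north]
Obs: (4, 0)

Act: sense[dir: east]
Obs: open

Act: push[x: east]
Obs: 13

Act: move[dir: east]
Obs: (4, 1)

Act: sense[dir: east]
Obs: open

Act: push[x: east]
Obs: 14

Act: move[dir: east]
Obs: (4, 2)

Act: sense[dir: east]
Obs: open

Act: push[x: east]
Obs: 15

Act: move[dir: east]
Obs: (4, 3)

Act: sense[dir: east]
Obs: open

Act: push[x: east]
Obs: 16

Act: move[dir: east]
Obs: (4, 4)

Act: sense[dir: east]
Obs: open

Act: push[x: east]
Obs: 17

Act: move[dir: east]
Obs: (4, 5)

Act: sense[dir: east]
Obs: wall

Act: sense[dir: north]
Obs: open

Act: push[x: north]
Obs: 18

Act: move[dir: north]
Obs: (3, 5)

Act: sense[dir: west]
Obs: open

Act: push[x: west]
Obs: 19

Act: move[dir: west]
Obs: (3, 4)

Act: sense[dir: west]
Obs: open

Act: push[x: west]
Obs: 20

Act: move[dir: west]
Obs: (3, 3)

Act: sense[dir: west]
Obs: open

Act: push[x: west]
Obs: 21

Act: move[dir: west]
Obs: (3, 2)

Act: sense[dir: west]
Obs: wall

Act: sense[dir: north]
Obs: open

Act: push[x: north]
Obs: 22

Act: move[dir: north]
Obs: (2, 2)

Act: sense[dir: west]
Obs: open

Act: push[x: west]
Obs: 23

Act: move[dir: west]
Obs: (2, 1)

Act: sense[dir: west]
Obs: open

Act: push[x: west]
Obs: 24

Act: move[dir: west]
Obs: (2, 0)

Act: sense[dir: south]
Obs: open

Act: push[x: south]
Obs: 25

Act: move[dir: south]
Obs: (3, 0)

Act: pop[]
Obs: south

Act: move[dir: north]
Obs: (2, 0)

Act: sense[dir: north]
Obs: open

Act: push[x: north]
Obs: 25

Act: move[dir: north]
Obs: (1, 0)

Act: sense[dir: east]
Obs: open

Act: push[x: east]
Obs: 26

Act: move[dir: east]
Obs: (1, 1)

Act: sense[dir: east]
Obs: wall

Act: sense[dir: north]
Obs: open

Act: push[x: north]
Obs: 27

Act: move[dir: north]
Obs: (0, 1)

Act: sense[dir: west]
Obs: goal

Act: move[dir: west]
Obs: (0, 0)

Answer: (0, 0)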